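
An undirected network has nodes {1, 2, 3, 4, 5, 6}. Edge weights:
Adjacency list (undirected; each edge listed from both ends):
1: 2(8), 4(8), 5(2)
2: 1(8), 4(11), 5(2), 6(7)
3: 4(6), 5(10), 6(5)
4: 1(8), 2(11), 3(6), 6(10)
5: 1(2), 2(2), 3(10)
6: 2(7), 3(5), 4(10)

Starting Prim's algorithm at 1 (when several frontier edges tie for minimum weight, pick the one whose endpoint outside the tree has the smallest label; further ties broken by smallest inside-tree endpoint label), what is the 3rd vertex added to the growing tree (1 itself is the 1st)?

2

Grow the tree from 1 using Prim:
Step 1: frontier [1 5 2, 1 2 8, 1 4 8] → take 1 5 (2); add 5.
Step 2: frontier [1 2 8, 1 4 8, 2 5 2, 3 5 10] → take 2 5 (2); add 2.
Step 3: frontier [1 4 8, 2 6 7, 2 4 11, 3 5 10] → take 2 6 (7); add 6.
Step 4: frontier [1 4 8, 2 4 11, 3 5 10, 3 6 5, 4 6 10] → take 3 6 (5); add 3.
Step 5: frontier [1 4 8, 2 4 11, 3 4 6, 4 6 10] → take 3 4 (6); add 4.
Vertex order: 1, 5, 2, 6, 3, 4. The 3rd vertex is 2.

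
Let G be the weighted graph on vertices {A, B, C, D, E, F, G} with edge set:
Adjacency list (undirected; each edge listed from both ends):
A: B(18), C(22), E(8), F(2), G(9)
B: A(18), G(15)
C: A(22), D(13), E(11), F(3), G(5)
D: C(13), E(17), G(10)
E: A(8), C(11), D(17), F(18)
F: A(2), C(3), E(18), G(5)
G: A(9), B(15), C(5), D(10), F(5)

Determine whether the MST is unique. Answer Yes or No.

Kruskal: consider edges lightest-first.
A–F (2): add — endpoints in different components.
C–F (3): add — endpoints in different components.
C–G (5): add — endpoints in different components.
F–G (5): skip — F and G already connected.
A–E (8): add — endpoints in different components.
A–G (9): skip — A and G already connected.
D–G (10): add — endpoints in different components.
C–E (11): skip — C and E already connected.
C–D (13): skip — C and D already connected.
B–G (15): add — endpoints in different components.
Non-tree edge F–G has weight 5, equal to the heaviest edge on its tree cycle — swapping gives another MST of the same weight. Not unique.

No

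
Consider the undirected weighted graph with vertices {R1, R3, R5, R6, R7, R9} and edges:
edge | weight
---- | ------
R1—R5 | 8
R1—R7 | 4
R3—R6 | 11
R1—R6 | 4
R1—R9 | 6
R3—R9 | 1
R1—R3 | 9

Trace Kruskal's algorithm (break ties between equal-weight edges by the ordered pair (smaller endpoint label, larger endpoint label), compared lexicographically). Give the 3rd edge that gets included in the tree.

R1-R7

Kruskal: consider edges lightest-first.
R3—R9 (1): add. Components now {R3,R9} {R1} {R5} {R7} {R6}
R1—R6 (4): add. Components now {R3,R9} {R1,R6} {R5} {R7}
R1—R7 (4): add. Components now {R3,R9} {R1,R6,R7} {R5}
R1—R9 (6): add. Components now {R1,R3,R6,R7,R9} {R5}
R1—R5 (8): add. Components now {R1,R3,R5,R6,R7,R9}
The 3rd edge added is R1—R7.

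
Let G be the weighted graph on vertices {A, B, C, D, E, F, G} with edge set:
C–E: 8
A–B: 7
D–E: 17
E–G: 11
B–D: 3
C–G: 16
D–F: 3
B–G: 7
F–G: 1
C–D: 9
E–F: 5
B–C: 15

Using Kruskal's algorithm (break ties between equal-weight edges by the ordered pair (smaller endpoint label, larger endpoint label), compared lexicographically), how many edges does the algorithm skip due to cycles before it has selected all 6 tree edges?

1

Kruskal's algorithm — process edges by increasing weight (ties by edge label):
F–G (1): add — endpoints in different components.
B–D (3): add — endpoints in different components.
D–F (3): add — endpoints in different components.
E–F (5): add — endpoints in different components.
A–B (7): add — endpoints in different components.
B–G (7): skip — B and G already connected.
C–E (8): add — endpoints in different components.
Edges rejected before the tree was complete: 1.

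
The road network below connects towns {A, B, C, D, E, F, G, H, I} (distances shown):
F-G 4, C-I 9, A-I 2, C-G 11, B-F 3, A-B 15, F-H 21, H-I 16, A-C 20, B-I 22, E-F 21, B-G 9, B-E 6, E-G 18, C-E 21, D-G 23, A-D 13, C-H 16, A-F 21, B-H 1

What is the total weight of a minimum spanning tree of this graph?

Sort edges by weight, then run Kruskal:
B-H (1): add — endpoints in different components.
A-I (2): add — endpoints in different components.
B-F (3): add — endpoints in different components.
F-G (4): add — endpoints in different components.
B-E (6): add — endpoints in different components.
B-G (9): skip — B and G already connected.
C-I (9): add — endpoints in different components.
C-G (11): add — endpoints in different components.
A-D (13): add — endpoints in different components.
MST edges: B-H, A-I, B-F, F-G, B-E, C-I, C-G, A-D; total weight 1+2+3+4+6+9+11+13 = 49.

49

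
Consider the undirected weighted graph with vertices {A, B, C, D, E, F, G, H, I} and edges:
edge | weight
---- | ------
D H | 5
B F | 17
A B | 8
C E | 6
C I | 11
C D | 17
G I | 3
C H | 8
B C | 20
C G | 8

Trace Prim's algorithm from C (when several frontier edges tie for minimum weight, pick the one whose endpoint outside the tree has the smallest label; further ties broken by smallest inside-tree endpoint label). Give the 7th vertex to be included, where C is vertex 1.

Prim's algorithm from C:
Step 1: cheapest edge leaving the tree is C E (6); add E.
Step 2: cheapest edge leaving the tree is C G (8); add G.
Step 3: cheapest edge leaving the tree is G I (3); add I.
Step 4: cheapest edge leaving the tree is C H (8); add H.
Step 5: cheapest edge leaving the tree is D H (5); add D.
Step 6: cheapest edge leaving the tree is B C (20); add B.
Step 7: cheapest edge leaving the tree is A B (8); add A.
Step 8: cheapest edge leaving the tree is B F (17); add F.
Vertex order: C, E, G, I, H, D, B, A, F. The 7th vertex is B.

B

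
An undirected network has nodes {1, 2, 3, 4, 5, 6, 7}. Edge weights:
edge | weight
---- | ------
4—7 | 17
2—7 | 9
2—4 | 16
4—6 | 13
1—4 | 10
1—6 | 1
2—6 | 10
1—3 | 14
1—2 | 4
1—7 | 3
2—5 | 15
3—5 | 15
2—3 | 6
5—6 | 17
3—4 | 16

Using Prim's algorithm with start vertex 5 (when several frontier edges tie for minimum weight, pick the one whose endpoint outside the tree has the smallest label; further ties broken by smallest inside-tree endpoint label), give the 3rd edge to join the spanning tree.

1-6

Grow the tree from 5 using Prim:
Step 1: cheapest edge leaving the tree is 2—5 (15); add 2.
Step 2: cheapest edge leaving the tree is 1—2 (4); add 1.
Step 3: cheapest edge leaving the tree is 1—6 (1); add 6.
Step 4: cheapest edge leaving the tree is 1—7 (3); add 7.
Step 5: cheapest edge leaving the tree is 2—3 (6); add 3.
Step 6: cheapest edge leaving the tree is 1—4 (10); add 4.
The 3rd edge added is 1—6.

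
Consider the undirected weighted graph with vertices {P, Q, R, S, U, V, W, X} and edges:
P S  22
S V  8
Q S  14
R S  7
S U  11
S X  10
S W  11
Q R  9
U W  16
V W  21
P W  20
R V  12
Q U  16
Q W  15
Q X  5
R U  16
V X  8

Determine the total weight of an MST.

Kruskal's algorithm — process edges by increasing weight (ties by edge label):
Q X (5): add — endpoints in different components.
R S (7): add — endpoints in different components.
S V (8): add — endpoints in different components.
V X (8): add — endpoints in different components.
Q R (9): skip — R and Q already connected.
S X (10): skip — S and X already connected.
S U (11): add — endpoints in different components.
S W (11): add — endpoints in different components.
R V (12): skip — R and V already connected.
Q S (14): skip — S and Q already connected.
Q W (15): skip — W and Q already connected.
Q U (16): skip — U and Q already connected.
R U (16): skip — R and U already connected.
U W (16): skip — W and U already connected.
P W (20): add — endpoints in different components.
MST edges: Q X, R S, S V, V X, S U, S W, P W; total weight 5+7+8+8+11+11+20 = 70.

70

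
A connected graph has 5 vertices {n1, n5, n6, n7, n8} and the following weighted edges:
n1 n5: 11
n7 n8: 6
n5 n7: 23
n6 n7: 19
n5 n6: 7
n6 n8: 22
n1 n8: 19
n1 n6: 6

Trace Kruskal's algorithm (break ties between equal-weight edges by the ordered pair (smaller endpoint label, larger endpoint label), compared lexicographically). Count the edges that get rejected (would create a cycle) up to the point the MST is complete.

Kruskal's algorithm — process edges by increasing weight (ties by edge label):
n1 n6 (6): add. Components now {n1,n6} {n5} {n8} {n7}
n7 n8 (6): add. Components now {n1,n6} {n5} {n7,n8}
n5 n6 (7): add. Components now {n1,n5,n6} {n7,n8}
n1 n5 (11): skip — n5 and n1 already connected.
n1 n8 (19): add. Components now {n1,n5,n6,n7,n8}
Edges rejected before the tree was complete: 1.

1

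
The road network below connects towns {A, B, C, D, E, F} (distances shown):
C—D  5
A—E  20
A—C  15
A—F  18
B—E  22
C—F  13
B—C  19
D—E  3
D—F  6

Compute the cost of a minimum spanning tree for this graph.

48

Prim, starting at E.
Step 1: frontier [D—E 3, A—E 20, B—E 22] → take D—E (3); add D.
Step 2: frontier [C—D 5, D—F 6, A—E 20, B—E 22] → take C—D (5); add C.
Step 3: frontier [C—F 13, A—C 15, B—C 19, D—F 6, A—E 20, B—E 22] → take D—F (6); add F.
Step 4: frontier [A—C 15, B—C 19, A—E 20, B—E 22, A—F 18] → take A—C (15); add A.
Step 5: frontier [B—C 19, B—E 22] → take B—C (19); add B.
MST edges: D—E, C—D, D—F, A—C, B—C; total weight 3+5+6+15+19 = 48.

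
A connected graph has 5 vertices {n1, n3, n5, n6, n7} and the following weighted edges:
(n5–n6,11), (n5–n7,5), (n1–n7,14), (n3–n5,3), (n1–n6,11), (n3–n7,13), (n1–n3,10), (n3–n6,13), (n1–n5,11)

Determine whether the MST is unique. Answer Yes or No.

Kruskal: consider edges lightest-first.
n3–n5 (3): add — endpoints in different components.
n5–n7 (5): add — endpoints in different components.
n1–n3 (10): add — endpoints in different components.
n1–n5 (11): skip — n5 and n1 already connected.
n1–n6 (11): add — endpoints in different components.
Non-tree edge n5–n6 has weight 11, equal to the heaviest edge on its tree cycle — swapping gives another MST of the same weight. Not unique.

No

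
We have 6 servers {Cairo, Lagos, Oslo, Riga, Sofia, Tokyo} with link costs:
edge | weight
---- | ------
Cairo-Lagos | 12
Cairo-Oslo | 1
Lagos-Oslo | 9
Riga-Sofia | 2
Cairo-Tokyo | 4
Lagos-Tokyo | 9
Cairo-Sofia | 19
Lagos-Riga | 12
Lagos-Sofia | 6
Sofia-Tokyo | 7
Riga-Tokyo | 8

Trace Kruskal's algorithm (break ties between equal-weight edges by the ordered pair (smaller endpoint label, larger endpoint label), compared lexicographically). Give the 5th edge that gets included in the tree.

Kruskal's algorithm — process edges by increasing weight (ties by edge label):
Cairo-Oslo (1): add — endpoints in different components.
Riga-Sofia (2): add — endpoints in different components.
Cairo-Tokyo (4): add — endpoints in different components.
Lagos-Sofia (6): add — endpoints in different components.
Sofia-Tokyo (7): add — endpoints in different components.
The 5th edge added is Sofia-Tokyo.

Sofia-Tokyo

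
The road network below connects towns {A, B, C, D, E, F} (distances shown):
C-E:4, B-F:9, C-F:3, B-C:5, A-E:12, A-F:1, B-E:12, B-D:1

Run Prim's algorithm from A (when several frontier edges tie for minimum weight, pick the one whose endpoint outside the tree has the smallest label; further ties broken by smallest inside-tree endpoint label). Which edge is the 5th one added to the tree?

Grow the tree from A using Prim:
Step 1: cheapest edge leaving the tree is A-F (1); add F.
Step 2: cheapest edge leaving the tree is C-F (3); add C.
Step 3: cheapest edge leaving the tree is C-E (4); add E.
Step 4: cheapest edge leaving the tree is B-C (5); add B.
Step 5: cheapest edge leaving the tree is B-D (1); add D.
The 5th edge added is B-D.

B-D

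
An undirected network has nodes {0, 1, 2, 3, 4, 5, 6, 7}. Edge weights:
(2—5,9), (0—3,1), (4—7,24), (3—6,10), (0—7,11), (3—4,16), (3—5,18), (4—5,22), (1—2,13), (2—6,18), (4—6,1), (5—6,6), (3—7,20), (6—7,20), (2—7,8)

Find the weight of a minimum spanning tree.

Prim, starting at 4.
Step 1: cheapest edge leaving the tree is 4—6 (1); add 6.
Step 2: cheapest edge leaving the tree is 5—6 (6); add 5.
Step 3: cheapest edge leaving the tree is 2—5 (9); add 2.
Step 4: cheapest edge leaving the tree is 2—7 (8); add 7.
Step 5: cheapest edge leaving the tree is 3—6 (10); add 3.
Step 6: cheapest edge leaving the tree is 0—3 (1); add 0.
Step 7: cheapest edge leaving the tree is 1—2 (13); add 1.
MST edges: 4—6, 5—6, 2—5, 2—7, 3—6, 0—3, 1—2; total weight 1+6+9+8+10+1+13 = 48.

48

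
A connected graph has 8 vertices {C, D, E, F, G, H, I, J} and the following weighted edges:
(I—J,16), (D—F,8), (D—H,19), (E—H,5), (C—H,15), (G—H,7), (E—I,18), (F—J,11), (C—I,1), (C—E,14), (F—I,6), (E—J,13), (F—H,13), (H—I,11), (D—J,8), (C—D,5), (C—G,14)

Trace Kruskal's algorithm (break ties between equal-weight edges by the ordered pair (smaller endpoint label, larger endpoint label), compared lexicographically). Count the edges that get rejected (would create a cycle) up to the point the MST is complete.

2

Kruskal's algorithm — process edges by increasing weight (ties by edge label):
C—I (1): add — endpoints in different components.
C—D (5): add — endpoints in different components.
E—H (5): add — endpoints in different components.
F—I (6): add — endpoints in different components.
G—H (7): add — endpoints in different components.
D—F (8): skip — D and F already connected.
D—J (8): add — endpoints in different components.
F—J (11): skip — F and J already connected.
H—I (11): add — endpoints in different components.
Edges rejected before the tree was complete: 2.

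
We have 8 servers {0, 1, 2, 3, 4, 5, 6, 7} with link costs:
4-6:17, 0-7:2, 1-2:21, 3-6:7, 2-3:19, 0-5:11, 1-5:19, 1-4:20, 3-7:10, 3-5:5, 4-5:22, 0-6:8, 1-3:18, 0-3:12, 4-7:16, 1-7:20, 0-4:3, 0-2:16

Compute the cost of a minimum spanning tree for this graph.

59

Prim's algorithm from 1:
Step 1: cheapest edge leaving the tree is 1-3 (18); add 3.
Step 2: cheapest edge leaving the tree is 3-5 (5); add 5.
Step 3: cheapest edge leaving the tree is 3-6 (7); add 6.
Step 4: cheapest edge leaving the tree is 0-6 (8); add 0.
Step 5: cheapest edge leaving the tree is 0-7 (2); add 7.
Step 6: cheapest edge leaving the tree is 0-4 (3); add 4.
Step 7: cheapest edge leaving the tree is 0-2 (16); add 2.
MST edges: 1-3, 3-5, 3-6, 0-6, 0-7, 0-4, 0-2; total weight 18+5+7+8+2+3+16 = 59.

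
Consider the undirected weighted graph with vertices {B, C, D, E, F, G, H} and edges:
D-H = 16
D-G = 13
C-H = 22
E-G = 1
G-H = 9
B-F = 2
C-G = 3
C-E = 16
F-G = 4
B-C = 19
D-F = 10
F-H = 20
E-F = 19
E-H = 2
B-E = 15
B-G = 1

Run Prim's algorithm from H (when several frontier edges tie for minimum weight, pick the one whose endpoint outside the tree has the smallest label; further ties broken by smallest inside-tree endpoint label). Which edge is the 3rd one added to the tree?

Prim, starting at H.
Step 1: cheapest edge leaving the tree is E-H (2); add E.
Step 2: cheapest edge leaving the tree is E-G (1); add G.
Step 3: cheapest edge leaving the tree is B-G (1); add B.
Step 4: cheapest edge leaving the tree is B-F (2); add F.
Step 5: cheapest edge leaving the tree is C-G (3); add C.
Step 6: cheapest edge leaving the tree is D-F (10); add D.
The 3rd edge added is B-G.

B-G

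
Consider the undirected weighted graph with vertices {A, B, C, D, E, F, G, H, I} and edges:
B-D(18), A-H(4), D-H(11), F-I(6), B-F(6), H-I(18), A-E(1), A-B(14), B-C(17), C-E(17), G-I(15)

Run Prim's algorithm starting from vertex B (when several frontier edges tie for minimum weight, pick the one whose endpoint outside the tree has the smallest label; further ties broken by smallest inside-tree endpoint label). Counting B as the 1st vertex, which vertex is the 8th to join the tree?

G

Prim's algorithm from B:
Step 1: cheapest edge leaving the tree is B-F (6); add F.
Step 2: cheapest edge leaving the tree is F-I (6); add I.
Step 3: cheapest edge leaving the tree is A-B (14); add A.
Step 4: cheapest edge leaving the tree is A-E (1); add E.
Step 5: cheapest edge leaving the tree is A-H (4); add H.
Step 6: cheapest edge leaving the tree is D-H (11); add D.
Step 7: cheapest edge leaving the tree is G-I (15); add G.
Step 8: cheapest edge leaving the tree is B-C (17); add C.
Vertex order: B, F, I, A, E, H, D, G, C. The 8th vertex is G.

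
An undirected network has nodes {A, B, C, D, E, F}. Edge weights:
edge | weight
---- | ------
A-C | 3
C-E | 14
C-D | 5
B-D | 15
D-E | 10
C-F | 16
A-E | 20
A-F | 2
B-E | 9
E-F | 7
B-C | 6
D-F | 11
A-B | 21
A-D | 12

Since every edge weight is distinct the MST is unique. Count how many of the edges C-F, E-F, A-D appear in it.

1

Kruskal's algorithm — process edges by increasing weight (ties by edge label):
A-F (2): add — endpoints in different components.
A-C (3): add — endpoints in different components.
C-D (5): add — endpoints in different components.
B-C (6): add — endpoints in different components.
E-F (7): add — endpoints in different components.
MST edge set: {A-F, A-C, C-D, B-C, E-F}.
Of the listed edges, {E-F} are in the MST → 1.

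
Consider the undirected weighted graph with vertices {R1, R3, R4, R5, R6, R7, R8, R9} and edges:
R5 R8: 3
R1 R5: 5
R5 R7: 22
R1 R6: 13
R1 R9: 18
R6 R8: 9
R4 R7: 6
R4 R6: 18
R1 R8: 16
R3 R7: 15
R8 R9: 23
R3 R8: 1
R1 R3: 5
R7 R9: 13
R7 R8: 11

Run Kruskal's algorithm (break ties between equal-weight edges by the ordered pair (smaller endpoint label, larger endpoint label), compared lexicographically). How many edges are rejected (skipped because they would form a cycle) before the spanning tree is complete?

Kruskal's algorithm — process edges by increasing weight (ties by edge label):
R3 R8 (1): add — endpoints in different components.
R5 R8 (3): add — endpoints in different components.
R1 R3 (5): add — endpoints in different components.
R1 R5 (5): skip — R5 and R1 already connected.
R4 R7 (6): add — endpoints in different components.
R6 R8 (9): add — endpoints in different components.
R7 R8 (11): add — endpoints in different components.
R1 R6 (13): skip — R6 and R1 already connected.
R7 R9 (13): add — endpoints in different components.
Edges rejected before the tree was complete: 2.

2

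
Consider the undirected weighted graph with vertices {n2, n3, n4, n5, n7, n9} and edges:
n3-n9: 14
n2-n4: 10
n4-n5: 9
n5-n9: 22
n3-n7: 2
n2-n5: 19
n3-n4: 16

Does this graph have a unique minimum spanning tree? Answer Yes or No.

Kruskal's algorithm — process edges by increasing weight (ties by edge label):
n3-n7 (2): add — endpoints in different components.
n4-n5 (9): add — endpoints in different components.
n2-n4 (10): add — endpoints in different components.
n3-n9 (14): add — endpoints in different components.
n3-n4 (16): add — endpoints in different components.
Every non-tree edge has weight strictly greater than the heaviest edge on the tree path between its endpoints, so the MST is unique.

Yes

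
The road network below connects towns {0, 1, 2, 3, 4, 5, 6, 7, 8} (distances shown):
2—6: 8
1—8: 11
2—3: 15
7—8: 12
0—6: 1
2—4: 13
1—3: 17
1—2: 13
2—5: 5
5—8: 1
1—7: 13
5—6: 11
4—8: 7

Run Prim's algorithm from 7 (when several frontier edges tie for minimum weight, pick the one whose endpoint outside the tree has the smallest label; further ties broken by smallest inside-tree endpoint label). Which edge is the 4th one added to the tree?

Grow the tree from 7 using Prim:
Step 1: frontier [7—8 12, 1—7 13] → take 7—8 (12); add 8.
Step 2: frontier [1—7 13, 5—8 1, 4—8 7, 1—8 11] → take 5—8 (1); add 5.
Step 3: frontier [2—5 5, 5—6 11, 1—7 13, 4—8 7, 1—8 11] → take 2—5 (5); add 2.
Step 4: frontier [2—6 8, 1—2 13, 2—4 13, 2—3 15, 5—6 11, 1—7 13, 4—8 7, 1—8 11] → take 4—8 (7); add 4.
Step 5: frontier [2—6 8, 1—2 13, 2—3 15, 5—6 11, 1—7 13, 1—8 11] → take 2—6 (8); add 6.
Step 6: frontier [1—2 13, 2—3 15, 0—6 1, 1—7 13, 1—8 11] → take 0—6 (1); add 0.
Step 7: frontier [1—2 13, 2—3 15, 1—7 13, 1—8 11] → take 1—8 (11); add 1.
Step 8: frontier [1—3 17, 2—3 15] → take 2—3 (15); add 3.
The 4th edge added is 4—8.

4-8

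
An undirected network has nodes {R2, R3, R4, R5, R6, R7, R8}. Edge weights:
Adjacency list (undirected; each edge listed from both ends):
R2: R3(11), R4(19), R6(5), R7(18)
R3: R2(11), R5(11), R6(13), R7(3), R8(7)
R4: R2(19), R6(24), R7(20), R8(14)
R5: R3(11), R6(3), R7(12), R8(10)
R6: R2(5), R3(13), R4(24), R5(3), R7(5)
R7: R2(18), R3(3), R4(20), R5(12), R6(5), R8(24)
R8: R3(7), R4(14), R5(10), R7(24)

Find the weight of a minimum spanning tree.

37

Kruskal: consider edges lightest-first.
R3 R7 (3): add — endpoints in different components.
R5 R6 (3): add — endpoints in different components.
R2 R6 (5): add — endpoints in different components.
R6 R7 (5): add — endpoints in different components.
R3 R8 (7): add — endpoints in different components.
R5 R8 (10): skip — R8 and R5 already connected.
R2 R3 (11): skip — R3 and R2 already connected.
R3 R5 (11): skip — R3 and R5 already connected.
R5 R7 (12): skip — R7 and R5 already connected.
R3 R6 (13): skip — R6 and R3 already connected.
R4 R8 (14): add — endpoints in different components.
MST edges: R3 R7, R5 R6, R2 R6, R6 R7, R3 R8, R4 R8; total weight 3+3+5+5+7+14 = 37.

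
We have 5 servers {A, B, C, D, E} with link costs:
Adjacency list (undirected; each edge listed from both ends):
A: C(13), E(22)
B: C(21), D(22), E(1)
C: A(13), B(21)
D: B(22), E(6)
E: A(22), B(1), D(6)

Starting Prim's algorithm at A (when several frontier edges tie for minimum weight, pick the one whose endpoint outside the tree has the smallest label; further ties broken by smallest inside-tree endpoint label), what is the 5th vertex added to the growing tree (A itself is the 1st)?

D

Grow the tree from A using Prim:
Step 1: frontier [A—C 13, A—E 22] → take A—C (13); add C.
Step 2: frontier [A—E 22, B—C 21] → take B—C (21); add B.
Step 3: frontier [A—E 22, B—E 1, B—D 22] → take B—E (1); add E.
Step 4: frontier [B—D 22, D—E 6] → take D—E (6); add D.
Vertex order: A, C, B, E, D. The 5th vertex is D.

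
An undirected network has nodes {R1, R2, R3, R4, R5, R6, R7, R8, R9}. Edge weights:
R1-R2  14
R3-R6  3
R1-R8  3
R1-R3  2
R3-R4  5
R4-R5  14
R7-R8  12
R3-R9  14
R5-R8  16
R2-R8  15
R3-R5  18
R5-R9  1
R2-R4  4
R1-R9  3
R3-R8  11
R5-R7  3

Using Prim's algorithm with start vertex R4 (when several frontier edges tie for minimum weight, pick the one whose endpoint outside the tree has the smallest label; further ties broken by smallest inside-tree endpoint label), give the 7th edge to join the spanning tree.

Prim's algorithm from R4:
Step 1: cheapest edge leaving the tree is R2-R4 (4); add R2.
Step 2: cheapest edge leaving the tree is R3-R4 (5); add R3.
Step 3: cheapest edge leaving the tree is R1-R3 (2); add R1.
Step 4: cheapest edge leaving the tree is R3-R6 (3); add R6.
Step 5: cheapest edge leaving the tree is R1-R8 (3); add R8.
Step 6: cheapest edge leaving the tree is R1-R9 (3); add R9.
Step 7: cheapest edge leaving the tree is R5-R9 (1); add R5.
Step 8: cheapest edge leaving the tree is R5-R7 (3); add R7.
The 7th edge added is R5-R9.

R5-R9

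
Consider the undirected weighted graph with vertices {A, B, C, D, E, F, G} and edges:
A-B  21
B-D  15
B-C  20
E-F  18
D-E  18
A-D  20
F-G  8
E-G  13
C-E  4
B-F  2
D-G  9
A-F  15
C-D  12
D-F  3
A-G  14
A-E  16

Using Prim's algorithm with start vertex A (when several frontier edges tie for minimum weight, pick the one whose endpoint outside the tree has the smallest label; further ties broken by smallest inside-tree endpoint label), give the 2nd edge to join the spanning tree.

F-G

Grow the tree from A using Prim:
Step 1: cheapest edge leaving the tree is A-G (14); add G.
Step 2: cheapest edge leaving the tree is F-G (8); add F.
Step 3: cheapest edge leaving the tree is B-F (2); add B.
Step 4: cheapest edge leaving the tree is D-F (3); add D.
Step 5: cheapest edge leaving the tree is C-D (12); add C.
Step 6: cheapest edge leaving the tree is C-E (4); add E.
The 2nd edge added is F-G.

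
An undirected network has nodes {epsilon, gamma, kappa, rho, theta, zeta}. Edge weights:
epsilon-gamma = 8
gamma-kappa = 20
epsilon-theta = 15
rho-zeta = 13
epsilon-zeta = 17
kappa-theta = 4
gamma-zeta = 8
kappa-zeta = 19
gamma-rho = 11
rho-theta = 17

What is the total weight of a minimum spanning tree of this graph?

46

Prim, starting at zeta.
Step 1: frontier [gamma-zeta 8, rho-zeta 13, epsilon-zeta 17, kappa-zeta 19] → take gamma-zeta (8); add gamma.
Step 2: frontier [epsilon-gamma 8, gamma-rho 11, gamma-kappa 20, rho-zeta 13, epsilon-zeta 17, kappa-zeta 19] → take epsilon-gamma (8); add epsilon.
Step 3: frontier [epsilon-theta 15, gamma-rho 11, gamma-kappa 20, rho-zeta 13, kappa-zeta 19] → take gamma-rho (11); add rho.
Step 4: frontier [epsilon-theta 15, gamma-kappa 20, rho-theta 17, kappa-zeta 19] → take epsilon-theta (15); add theta.
Step 5: frontier [gamma-kappa 20, kappa-theta 4, kappa-zeta 19] → take kappa-theta (4); add kappa.
MST edges: gamma-zeta, epsilon-gamma, gamma-rho, epsilon-theta, kappa-theta; total weight 8+8+11+15+4 = 46.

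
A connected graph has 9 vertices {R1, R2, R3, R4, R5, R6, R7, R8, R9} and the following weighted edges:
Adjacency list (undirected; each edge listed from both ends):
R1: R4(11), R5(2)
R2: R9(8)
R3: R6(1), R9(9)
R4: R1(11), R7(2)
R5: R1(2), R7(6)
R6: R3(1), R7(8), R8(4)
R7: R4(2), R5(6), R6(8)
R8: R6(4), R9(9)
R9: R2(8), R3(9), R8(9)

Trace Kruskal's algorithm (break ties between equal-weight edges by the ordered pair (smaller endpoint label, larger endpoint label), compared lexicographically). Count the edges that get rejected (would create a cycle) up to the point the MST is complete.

0

Sort edges by weight, then run Kruskal:
R3 R6 (1): add — endpoints in different components.
R1 R5 (2): add — endpoints in different components.
R4 R7 (2): add — endpoints in different components.
R6 R8 (4): add — endpoints in different components.
R5 R7 (6): add — endpoints in different components.
R2 R9 (8): add — endpoints in different components.
R6 R7 (8): add — endpoints in different components.
R3 R9 (9): add — endpoints in different components.
Edges rejected before the tree was complete: 0.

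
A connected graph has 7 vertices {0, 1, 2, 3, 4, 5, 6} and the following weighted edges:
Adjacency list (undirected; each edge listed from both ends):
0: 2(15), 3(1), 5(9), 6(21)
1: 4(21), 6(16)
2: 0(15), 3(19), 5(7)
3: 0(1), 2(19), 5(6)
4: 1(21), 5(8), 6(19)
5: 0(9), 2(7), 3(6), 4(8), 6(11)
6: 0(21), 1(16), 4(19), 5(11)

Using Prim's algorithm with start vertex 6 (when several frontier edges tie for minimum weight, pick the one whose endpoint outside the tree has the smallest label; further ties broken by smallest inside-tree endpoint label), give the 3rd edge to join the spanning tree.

0-3

Prim's algorithm from 6:
Step 1: cheapest edge leaving the tree is 5—6 (11); add 5.
Step 2: cheapest edge leaving the tree is 3—5 (6); add 3.
Step 3: cheapest edge leaving the tree is 0—3 (1); add 0.
Step 4: cheapest edge leaving the tree is 2—5 (7); add 2.
Step 5: cheapest edge leaving the tree is 4—5 (8); add 4.
Step 6: cheapest edge leaving the tree is 1—6 (16); add 1.
The 3rd edge added is 0—3.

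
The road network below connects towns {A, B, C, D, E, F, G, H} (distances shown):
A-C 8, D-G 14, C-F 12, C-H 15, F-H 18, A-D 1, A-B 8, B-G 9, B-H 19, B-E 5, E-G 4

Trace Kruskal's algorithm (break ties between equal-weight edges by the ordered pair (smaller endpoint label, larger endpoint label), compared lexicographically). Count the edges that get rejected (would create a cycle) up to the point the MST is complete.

2

Sort edges by weight, then run Kruskal:
A-D (1): add — endpoints in different components.
E-G (4): add — endpoints in different components.
B-E (5): add — endpoints in different components.
A-B (8): add — endpoints in different components.
A-C (8): add — endpoints in different components.
B-G (9): skip — B and G already connected.
C-F (12): add — endpoints in different components.
D-G (14): skip — D and G already connected.
C-H (15): add — endpoints in different components.
Edges rejected before the tree was complete: 2.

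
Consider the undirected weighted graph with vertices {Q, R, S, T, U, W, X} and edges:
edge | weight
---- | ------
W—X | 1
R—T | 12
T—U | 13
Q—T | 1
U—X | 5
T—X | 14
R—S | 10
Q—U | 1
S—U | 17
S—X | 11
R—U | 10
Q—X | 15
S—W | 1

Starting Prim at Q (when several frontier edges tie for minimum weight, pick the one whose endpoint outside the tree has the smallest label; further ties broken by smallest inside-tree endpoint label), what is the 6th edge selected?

R-S

Grow the tree from Q using Prim:
Step 1: frontier [Q—T 1, Q—U 1, Q—X 15] → take Q—T (1); add T.
Step 2: frontier [Q—U 1, Q—X 15, R—T 12, T—U 13, T—X 14] → take Q—U (1); add U.
Step 3: frontier [Q—X 15, R—T 12, T—X 14, U—X 5, R—U 10, S—U 17] → take U—X (5); add X.
Step 4: frontier [R—T 12, R—U 10, S—U 17, W—X 1, S—X 11] → take W—X (1); add W.
Step 5: frontier [R—T 12, R—U 10, S—U 17, S—W 1, S—X 11] → take S—W (1); add S.
Step 6: frontier [R—S 10, R—T 12, R—U 10] → take R—S (10); add R.
The 6th edge added is R—S.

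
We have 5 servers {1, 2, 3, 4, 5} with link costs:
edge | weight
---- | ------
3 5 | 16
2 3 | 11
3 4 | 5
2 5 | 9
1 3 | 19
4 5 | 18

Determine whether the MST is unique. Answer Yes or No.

Yes

Kruskal's algorithm — process edges by increasing weight (ties by edge label):
3 4 (5): add. Components now {1} {2} {3,4} {5}
2 5 (9): add. Components now {1} {2,5} {3,4}
2 3 (11): add. Components now {1} {2,3,4,5}
3 5 (16): skip — 3 and 5 already connected.
4 5 (18): skip — 4 and 5 already connected.
1 3 (19): add. Components now {1,2,3,4,5}
Every non-tree edge has weight strictly greater than the heaviest edge on the tree path between its endpoints, so the MST is unique.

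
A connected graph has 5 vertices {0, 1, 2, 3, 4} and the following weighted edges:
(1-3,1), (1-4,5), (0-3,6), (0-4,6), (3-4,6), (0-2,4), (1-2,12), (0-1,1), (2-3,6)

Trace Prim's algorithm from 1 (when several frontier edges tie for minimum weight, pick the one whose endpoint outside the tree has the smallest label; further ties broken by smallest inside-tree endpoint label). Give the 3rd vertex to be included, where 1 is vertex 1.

3

Prim's algorithm from 1:
Step 1: cheapest edge leaving the tree is 0-1 (1); add 0.
Step 2: cheapest edge leaving the tree is 1-3 (1); add 3.
Step 3: cheapest edge leaving the tree is 0-2 (4); add 2.
Step 4: cheapest edge leaving the tree is 1-4 (5); add 4.
Vertex order: 1, 0, 3, 2, 4. The 3rd vertex is 3.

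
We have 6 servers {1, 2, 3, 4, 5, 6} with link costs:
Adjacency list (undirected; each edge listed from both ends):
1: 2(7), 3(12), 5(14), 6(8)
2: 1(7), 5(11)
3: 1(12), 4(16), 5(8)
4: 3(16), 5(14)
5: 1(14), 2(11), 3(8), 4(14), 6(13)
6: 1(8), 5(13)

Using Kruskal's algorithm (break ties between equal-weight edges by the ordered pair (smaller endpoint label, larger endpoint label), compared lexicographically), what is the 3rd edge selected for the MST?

3-5

Kruskal: consider edges lightest-first.
1–2 (7): add. Components now {1,2} {3} {4} {5} {6}
1–6 (8): add. Components now {1,2,6} {3} {4} {5}
3–5 (8): add. Components now {1,2,6} {3,5} {4}
2–5 (11): add. Components now {1,2,3,5,6} {4}
1–3 (12): skip — 1 and 3 already connected.
5–6 (13): skip — 5 and 6 already connected.
1–5 (14): skip — 1 and 5 already connected.
4–5 (14): add. Components now {1,2,3,4,5,6}
The 3rd edge added is 3–5.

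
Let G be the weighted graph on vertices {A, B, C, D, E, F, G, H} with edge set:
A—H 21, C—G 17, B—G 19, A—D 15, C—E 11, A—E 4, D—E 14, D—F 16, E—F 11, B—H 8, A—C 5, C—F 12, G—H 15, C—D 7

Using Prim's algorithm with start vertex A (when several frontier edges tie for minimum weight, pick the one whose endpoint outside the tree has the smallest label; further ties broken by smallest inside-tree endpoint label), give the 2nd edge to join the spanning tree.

Prim, starting at A.
Step 1: cheapest edge leaving the tree is A—E (4); add E.
Step 2: cheapest edge leaving the tree is A—C (5); add C.
Step 3: cheapest edge leaving the tree is C—D (7); add D.
Step 4: cheapest edge leaving the tree is E—F (11); add F.
Step 5: cheapest edge leaving the tree is C—G (17); add G.
Step 6: cheapest edge leaving the tree is G—H (15); add H.
Step 7: cheapest edge leaving the tree is B—H (8); add B.
The 2nd edge added is A—C.

A-C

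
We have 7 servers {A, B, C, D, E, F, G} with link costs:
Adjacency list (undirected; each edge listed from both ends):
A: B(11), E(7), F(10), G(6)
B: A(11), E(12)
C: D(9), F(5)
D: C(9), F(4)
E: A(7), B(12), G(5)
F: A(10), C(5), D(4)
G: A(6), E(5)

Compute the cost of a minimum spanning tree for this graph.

Kruskal's algorithm — process edges by increasing weight (ties by edge label):
D-F (4): add. Components now {A} {B} {C} {D,F} {E} {G}
C-F (5): add. Components now {A} {B} {C,D,F} {E} {G}
E-G (5): add. Components now {A} {B} {C,D,F} {E,G}
A-G (6): add. Components now {A,E,G} {B} {C,D,F}
A-E (7): skip — A and E already connected.
C-D (9): skip — C and D already connected.
A-F (10): add. Components now {A,C,D,E,F,G} {B}
A-B (11): add. Components now {A,B,C,D,E,F,G}
MST edges: D-F, C-F, E-G, A-G, A-F, A-B; total weight 4+5+5+6+10+11 = 41.

41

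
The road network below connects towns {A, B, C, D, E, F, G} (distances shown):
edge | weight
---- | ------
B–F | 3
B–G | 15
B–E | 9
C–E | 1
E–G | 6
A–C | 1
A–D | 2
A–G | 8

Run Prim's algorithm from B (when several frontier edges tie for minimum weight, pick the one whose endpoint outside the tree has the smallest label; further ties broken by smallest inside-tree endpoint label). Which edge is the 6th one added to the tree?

Prim, starting at B.
Step 1: frontier [B–F 3, B–E 9, B–G 15] → take B–F (3); add F.
Step 2: frontier [B–E 9, B–G 15] → take B–E (9); add E.
Step 3: frontier [B–G 15, C–E 1, E–G 6] → take C–E (1); add C.
Step 4: frontier [B–G 15, A–C 1, E–G 6] → take A–C (1); add A.
Step 5: frontier [A–D 2, A–G 8, B–G 15, E–G 6] → take A–D (2); add D.
Step 6: frontier [A–G 8, B–G 15, E–G 6] → take E–G (6); add G.
The 6th edge added is E–G.

E-G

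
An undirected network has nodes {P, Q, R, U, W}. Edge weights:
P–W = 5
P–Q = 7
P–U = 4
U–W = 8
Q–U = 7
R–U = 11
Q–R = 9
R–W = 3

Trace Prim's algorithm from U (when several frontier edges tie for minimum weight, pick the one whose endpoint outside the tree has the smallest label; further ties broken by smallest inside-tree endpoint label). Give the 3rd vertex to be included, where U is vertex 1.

W

Grow the tree from U using Prim:
Step 1: frontier [P–U 4, Q–U 7, U–W 8, R–U 11] → take P–U (4); add P.
Step 2: frontier [P–W 5, P–Q 7, Q–U 7, U–W 8, R–U 11] → take P–W (5); add W.
Step 3: frontier [P–Q 7, Q–U 7, R–U 11, R–W 3] → take R–W (3); add R.
Step 4: frontier [P–Q 7, Q–R 9, Q–U 7] → take P–Q (7); add Q.
Vertex order: U, P, W, R, Q. The 3rd vertex is W.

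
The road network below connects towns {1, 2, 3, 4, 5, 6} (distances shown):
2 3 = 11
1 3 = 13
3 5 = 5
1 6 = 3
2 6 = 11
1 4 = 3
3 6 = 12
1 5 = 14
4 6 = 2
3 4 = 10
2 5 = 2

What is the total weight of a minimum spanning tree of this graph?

22

Prim, starting at 1.
Step 1: frontier [1 4 3, 1 6 3, 1 3 13, 1 5 14] → take 1 4 (3); add 4.
Step 2: frontier [1 6 3, 1 3 13, 1 5 14, 4 6 2, 3 4 10] → take 4 6 (2); add 6.
Step 3: frontier [1 3 13, 1 5 14, 3 4 10, 2 6 11, 3 6 12] → take 3 4 (10); add 3.
Step 4: frontier [1 5 14, 3 5 5, 2 3 11, 2 6 11] → take 3 5 (5); add 5.
Step 5: frontier [2 3 11, 2 5 2, 2 6 11] → take 2 5 (2); add 2.
MST edges: 1 4, 4 6, 3 4, 3 5, 2 5; total weight 3+2+10+5+2 = 22.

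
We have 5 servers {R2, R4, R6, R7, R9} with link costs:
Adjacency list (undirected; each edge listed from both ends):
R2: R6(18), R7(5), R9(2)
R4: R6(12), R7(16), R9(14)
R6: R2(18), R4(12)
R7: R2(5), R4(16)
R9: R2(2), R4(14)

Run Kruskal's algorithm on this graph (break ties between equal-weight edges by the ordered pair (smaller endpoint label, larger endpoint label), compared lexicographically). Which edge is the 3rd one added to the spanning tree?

R4-R6

Kruskal's algorithm — process edges by increasing weight (ties by edge label):
R2-R9 (2): add — endpoints in different components.
R2-R7 (5): add — endpoints in different components.
R4-R6 (12): add — endpoints in different components.
R4-R9 (14): add — endpoints in different components.
The 3rd edge added is R4-R6.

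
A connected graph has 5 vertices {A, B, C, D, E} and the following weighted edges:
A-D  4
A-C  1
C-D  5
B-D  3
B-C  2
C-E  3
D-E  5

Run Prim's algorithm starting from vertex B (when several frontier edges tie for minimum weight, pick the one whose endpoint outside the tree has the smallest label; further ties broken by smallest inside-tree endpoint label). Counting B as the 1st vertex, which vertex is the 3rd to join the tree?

A

Prim, starting at B.
Step 1: frontier [B-C 2, B-D 3] → take B-C (2); add C.
Step 2: frontier [B-D 3, A-C 1, C-E 3, C-D 5] → take A-C (1); add A.
Step 3: frontier [A-D 4, B-D 3, C-E 3, C-D 5] → take B-D (3); add D.
Step 4: frontier [C-E 3, D-E 5] → take C-E (3); add E.
Vertex order: B, C, A, D, E. The 3rd vertex is A.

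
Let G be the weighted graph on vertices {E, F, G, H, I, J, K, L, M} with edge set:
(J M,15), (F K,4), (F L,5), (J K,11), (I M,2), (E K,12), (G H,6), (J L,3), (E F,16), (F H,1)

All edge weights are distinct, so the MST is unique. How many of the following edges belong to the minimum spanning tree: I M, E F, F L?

2

Kruskal's algorithm — process edges by increasing weight (ties by edge label):
F H (1): add — endpoints in different components.
I M (2): add — endpoints in different components.
J L (3): add — endpoints in different components.
F K (4): add — endpoints in different components.
F L (5): add — endpoints in different components.
G H (6): add — endpoints in different components.
J K (11): skip — J and K already connected.
E K (12): add — endpoints in different components.
J M (15): add — endpoints in different components.
MST edge set: {F H, I M, J L, F K, F L, G H, E K, J M}.
Of the listed edges, {I M, F L} are in the MST → 2.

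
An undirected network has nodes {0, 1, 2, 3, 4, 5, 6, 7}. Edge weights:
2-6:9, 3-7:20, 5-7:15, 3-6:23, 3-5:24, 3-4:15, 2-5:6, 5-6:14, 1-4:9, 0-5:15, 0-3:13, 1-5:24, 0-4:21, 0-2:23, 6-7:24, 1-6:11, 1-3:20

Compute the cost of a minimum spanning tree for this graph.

78

Grow the tree from 3 using Prim:
Step 1: cheapest edge leaving the tree is 0-3 (13); add 0.
Step 2: cheapest edge leaving the tree is 3-4 (15); add 4.
Step 3: cheapest edge leaving the tree is 1-4 (9); add 1.
Step 4: cheapest edge leaving the tree is 1-6 (11); add 6.
Step 5: cheapest edge leaving the tree is 2-6 (9); add 2.
Step 6: cheapest edge leaving the tree is 2-5 (6); add 5.
Step 7: cheapest edge leaving the tree is 5-7 (15); add 7.
MST edges: 0-3, 3-4, 1-4, 1-6, 2-6, 2-5, 5-7; total weight 13+15+9+11+9+6+15 = 78.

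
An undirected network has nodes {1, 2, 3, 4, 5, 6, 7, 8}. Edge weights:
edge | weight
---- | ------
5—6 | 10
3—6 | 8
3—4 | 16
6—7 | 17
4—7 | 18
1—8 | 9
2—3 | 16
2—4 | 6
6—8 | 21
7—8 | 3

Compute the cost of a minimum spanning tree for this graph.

69

Prim, starting at 4.
Step 1: cheapest edge leaving the tree is 2—4 (6); add 2.
Step 2: cheapest edge leaving the tree is 2—3 (16); add 3.
Step 3: cheapest edge leaving the tree is 3—6 (8); add 6.
Step 4: cheapest edge leaving the tree is 5—6 (10); add 5.
Step 5: cheapest edge leaving the tree is 6—7 (17); add 7.
Step 6: cheapest edge leaving the tree is 7—8 (3); add 8.
Step 7: cheapest edge leaving the tree is 1—8 (9); add 1.
MST edges: 2—4, 2—3, 3—6, 5—6, 6—7, 7—8, 1—8; total weight 6+16+8+10+17+3+9 = 69.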